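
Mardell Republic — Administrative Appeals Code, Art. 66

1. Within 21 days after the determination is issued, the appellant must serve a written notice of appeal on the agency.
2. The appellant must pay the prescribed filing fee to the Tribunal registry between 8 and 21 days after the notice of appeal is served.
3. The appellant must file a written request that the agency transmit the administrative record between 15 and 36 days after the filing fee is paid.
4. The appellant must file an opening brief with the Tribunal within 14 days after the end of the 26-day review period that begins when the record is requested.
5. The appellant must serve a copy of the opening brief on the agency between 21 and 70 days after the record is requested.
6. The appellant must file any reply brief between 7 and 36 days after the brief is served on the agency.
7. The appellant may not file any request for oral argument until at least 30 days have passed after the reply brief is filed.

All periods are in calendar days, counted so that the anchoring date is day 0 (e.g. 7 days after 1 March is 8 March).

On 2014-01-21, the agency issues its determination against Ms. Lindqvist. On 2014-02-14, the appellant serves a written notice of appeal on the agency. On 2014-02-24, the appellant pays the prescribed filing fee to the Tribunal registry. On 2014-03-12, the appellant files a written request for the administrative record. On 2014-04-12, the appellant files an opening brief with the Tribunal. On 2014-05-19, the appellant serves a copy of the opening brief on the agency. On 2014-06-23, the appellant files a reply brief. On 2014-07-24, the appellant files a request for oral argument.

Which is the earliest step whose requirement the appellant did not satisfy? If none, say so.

Step 1

Step 1 — counting 21 days from 2014-01-21 (when the determination is issued) gives a deadline of 2014-02-11; done 2014-02-14 — 3 days late.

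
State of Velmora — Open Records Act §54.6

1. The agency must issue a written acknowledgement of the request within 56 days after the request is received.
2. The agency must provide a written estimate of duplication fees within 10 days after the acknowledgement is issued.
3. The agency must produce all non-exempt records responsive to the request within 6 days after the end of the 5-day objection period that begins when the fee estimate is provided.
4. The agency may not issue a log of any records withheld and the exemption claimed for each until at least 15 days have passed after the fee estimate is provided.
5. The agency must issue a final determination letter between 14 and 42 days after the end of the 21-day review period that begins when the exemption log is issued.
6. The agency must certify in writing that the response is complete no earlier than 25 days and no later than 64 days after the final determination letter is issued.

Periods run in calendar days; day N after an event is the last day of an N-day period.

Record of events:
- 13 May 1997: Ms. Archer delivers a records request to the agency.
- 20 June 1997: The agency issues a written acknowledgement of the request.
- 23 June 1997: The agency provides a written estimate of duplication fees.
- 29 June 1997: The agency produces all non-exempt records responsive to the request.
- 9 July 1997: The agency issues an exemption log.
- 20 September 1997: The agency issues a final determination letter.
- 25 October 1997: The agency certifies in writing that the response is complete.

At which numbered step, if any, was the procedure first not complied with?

(1) due by 13 May 1997 + 56 days = 8 July 1997; completed 20 June 1997, before the deadline.
(2) due by 20 June 1997 + 10 days = 30 June 1997; completed 23 June 1997, before the deadline.
(3) due by 28 June 1997 + 6 days = 4 July 1997; completed 29 June 1997, before the deadline.
(4) permitted from 23 June 1997 + 15 days = 8 July 1997 onward; done 9 July 1997, after the minimum wait.
(5) the permitted window runs from 30 July 1997 + 14 = 13 August 1997 to 30 July 1997 + 42 = 10 September 1997; done 20 September 1997 — 10 days after the window closed.
Later steps need not be reached.

Step 5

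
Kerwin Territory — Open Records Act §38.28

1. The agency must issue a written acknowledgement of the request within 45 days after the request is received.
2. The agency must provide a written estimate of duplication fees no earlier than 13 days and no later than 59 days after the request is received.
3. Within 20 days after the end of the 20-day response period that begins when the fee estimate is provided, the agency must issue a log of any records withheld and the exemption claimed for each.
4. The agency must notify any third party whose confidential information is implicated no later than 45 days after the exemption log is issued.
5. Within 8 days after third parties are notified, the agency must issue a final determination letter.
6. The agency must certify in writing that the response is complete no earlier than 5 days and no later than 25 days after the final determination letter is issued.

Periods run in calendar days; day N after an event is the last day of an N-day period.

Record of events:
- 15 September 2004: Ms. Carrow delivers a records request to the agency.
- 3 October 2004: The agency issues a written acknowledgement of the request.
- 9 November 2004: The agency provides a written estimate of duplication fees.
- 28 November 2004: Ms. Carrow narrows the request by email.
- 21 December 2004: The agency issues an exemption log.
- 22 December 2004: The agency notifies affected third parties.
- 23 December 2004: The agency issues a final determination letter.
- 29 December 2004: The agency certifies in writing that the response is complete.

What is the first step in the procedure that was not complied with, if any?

Step 1: 45 days after 15 September 2004 (when the request is received) is 30 October 2004; completed 3 October 2004, before the deadline.
Step 2: the window is 13–59 days after 15 September 2004 (when the request is received), so 28 September 2004 through 13 November 2004; 9 November 2004 falls inside that range.
Step 3: 20 days after 29 November 2004 (end of the 20-day response period, which began when the fee estimate is provided on 9 November 2004) is 19 December 2004; done 21 December 2004 — 2 days late.
No need to go further; step 3 was not satisfied.

Step 3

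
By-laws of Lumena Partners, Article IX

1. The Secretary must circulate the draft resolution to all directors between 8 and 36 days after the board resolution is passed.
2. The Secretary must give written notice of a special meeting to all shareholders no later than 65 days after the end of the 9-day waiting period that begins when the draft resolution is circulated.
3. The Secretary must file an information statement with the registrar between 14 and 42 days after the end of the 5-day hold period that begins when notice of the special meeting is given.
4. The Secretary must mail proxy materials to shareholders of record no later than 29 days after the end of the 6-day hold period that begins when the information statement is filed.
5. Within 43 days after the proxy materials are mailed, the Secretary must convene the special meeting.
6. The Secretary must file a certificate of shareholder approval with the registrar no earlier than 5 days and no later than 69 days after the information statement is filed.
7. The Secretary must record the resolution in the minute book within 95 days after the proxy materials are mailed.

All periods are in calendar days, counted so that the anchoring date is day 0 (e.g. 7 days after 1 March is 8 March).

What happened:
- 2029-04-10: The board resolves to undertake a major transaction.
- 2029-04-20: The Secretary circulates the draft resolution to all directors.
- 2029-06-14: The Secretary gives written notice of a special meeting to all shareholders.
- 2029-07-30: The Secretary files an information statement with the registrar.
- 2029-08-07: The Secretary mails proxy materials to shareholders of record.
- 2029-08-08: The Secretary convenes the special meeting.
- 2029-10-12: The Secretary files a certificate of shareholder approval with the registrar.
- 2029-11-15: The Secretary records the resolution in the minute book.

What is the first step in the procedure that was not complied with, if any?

Step 6

(1) the permitted window runs from 2029-04-10 + 8 = 2029-04-18 to 2029-04-10 + 36 = 2029-05-16; done 2029-04-20 — within the window.
(2) due by 2029-04-29 + 65 days = 2029-07-03; 2029-06-14 is within that limit.
(3) the permitted window runs from 2029-06-19 + 14 = 2029-07-03 to 2029-06-19 + 42 = 2029-07-31; done 2029-07-30 — within the window.
(4) due by 2029-08-05 + 29 days = 2029-09-03; completed 2029-08-07, before the deadline.
(5) due by 2029-08-07 + 43 days = 2029-09-19; completed 2029-08-08, before the deadline.
(6) the permitted window runs from 2029-07-30 + 5 = 2029-08-04 to 2029-07-30 + 69 = 2029-10-07; done 2029-10-12 — 5 days after the window closed.
The analysis stops there.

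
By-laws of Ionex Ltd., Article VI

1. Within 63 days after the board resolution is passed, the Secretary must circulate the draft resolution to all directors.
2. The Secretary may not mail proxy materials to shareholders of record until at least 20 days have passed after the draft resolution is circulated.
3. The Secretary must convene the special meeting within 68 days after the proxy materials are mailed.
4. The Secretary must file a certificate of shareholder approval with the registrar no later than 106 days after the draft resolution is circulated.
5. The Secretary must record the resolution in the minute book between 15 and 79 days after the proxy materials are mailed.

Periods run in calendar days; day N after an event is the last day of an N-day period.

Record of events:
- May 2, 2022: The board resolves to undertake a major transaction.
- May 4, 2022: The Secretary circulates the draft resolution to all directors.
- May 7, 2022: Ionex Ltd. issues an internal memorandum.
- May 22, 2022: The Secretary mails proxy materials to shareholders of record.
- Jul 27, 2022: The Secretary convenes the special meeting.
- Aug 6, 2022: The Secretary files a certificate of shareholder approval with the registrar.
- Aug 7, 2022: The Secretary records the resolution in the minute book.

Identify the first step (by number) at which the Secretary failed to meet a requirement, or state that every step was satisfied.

Step 2

(1) due by May 2, 2022 + 63 days = Jul 4, 2022; completed May 4, 2022, before the deadline.
(2) permitted from May 4, 2022 + 20 days = May 24, 2022 onward; May 22, 2022 is 2 days before the earliest permitted date.
That is the first point of non-compliance.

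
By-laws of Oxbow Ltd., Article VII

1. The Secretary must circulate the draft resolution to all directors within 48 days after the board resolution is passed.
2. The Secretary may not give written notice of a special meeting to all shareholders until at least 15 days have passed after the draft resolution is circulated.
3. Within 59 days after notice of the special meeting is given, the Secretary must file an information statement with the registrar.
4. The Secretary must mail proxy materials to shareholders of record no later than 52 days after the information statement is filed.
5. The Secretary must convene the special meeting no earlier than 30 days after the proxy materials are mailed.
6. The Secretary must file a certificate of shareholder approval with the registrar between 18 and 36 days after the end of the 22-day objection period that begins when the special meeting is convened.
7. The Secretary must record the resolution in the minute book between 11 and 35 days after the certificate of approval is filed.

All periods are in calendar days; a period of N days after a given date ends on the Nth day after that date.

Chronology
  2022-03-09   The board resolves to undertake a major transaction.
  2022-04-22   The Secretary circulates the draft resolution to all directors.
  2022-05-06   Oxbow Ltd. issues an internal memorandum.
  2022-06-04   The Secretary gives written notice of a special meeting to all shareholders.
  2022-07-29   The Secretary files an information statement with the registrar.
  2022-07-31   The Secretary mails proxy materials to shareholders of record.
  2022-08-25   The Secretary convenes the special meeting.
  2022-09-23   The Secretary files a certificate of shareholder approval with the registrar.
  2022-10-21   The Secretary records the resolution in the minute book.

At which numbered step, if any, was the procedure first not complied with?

Step 5

Step 1 — counting 48 days from 2022-03-09 (when the board resolution is passed) gives a deadline of 2022-04-26; completed 2022-04-22, before the deadline.
Step 2 — must wait 15 days from 2022-04-22 (when the draft resolution is circulated), so not before 2022-05-07; done 2022-06-04 — permitted.
Step 3 — counting 59 days from 2022-06-04 (when notice of the special meeting is given) gives a deadline of 2022-08-02; 2022-07-29 is within that limit.
Step 4 — counting 52 days from 2022-07-29 (when the information statement is filed) gives a deadline of 2022-09-19; 2022-07-31 is within that limit.
Step 5 — must wait 30 days from 2022-07-31 (when the proxy materials are mailed), so not before 2022-08-30; 2022-08-25 is 5 days before the earliest permitted date.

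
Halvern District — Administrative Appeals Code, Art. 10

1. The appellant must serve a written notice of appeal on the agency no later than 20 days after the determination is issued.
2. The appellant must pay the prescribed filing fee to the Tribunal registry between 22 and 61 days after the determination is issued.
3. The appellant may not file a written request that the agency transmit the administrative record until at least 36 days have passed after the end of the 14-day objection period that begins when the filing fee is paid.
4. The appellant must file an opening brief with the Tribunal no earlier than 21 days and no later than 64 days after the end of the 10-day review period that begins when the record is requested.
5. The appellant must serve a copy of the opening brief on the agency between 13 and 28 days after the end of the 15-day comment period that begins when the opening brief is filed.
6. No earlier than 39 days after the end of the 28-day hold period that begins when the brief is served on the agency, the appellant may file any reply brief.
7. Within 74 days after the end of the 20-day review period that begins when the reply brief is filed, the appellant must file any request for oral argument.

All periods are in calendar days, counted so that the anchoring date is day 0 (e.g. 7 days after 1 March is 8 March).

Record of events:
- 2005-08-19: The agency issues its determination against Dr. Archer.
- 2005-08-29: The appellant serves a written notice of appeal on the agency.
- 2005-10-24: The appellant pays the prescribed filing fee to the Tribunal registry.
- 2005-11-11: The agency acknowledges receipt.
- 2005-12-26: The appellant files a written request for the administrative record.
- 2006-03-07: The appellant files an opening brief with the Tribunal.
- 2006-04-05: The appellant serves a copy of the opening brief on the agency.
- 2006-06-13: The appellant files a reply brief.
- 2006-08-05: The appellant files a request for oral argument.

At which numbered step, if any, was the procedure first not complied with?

Step 2

(1) due by 2005-08-19 + 20 days = 2005-09-08; completed 2005-08-29, before the deadline.
(2) the permitted window runs from 2005-08-19 + 22 = 2005-09-10 to 2005-08-19 + 61 = 2005-10-19; done 2005-10-24 — 5 days after the window closed.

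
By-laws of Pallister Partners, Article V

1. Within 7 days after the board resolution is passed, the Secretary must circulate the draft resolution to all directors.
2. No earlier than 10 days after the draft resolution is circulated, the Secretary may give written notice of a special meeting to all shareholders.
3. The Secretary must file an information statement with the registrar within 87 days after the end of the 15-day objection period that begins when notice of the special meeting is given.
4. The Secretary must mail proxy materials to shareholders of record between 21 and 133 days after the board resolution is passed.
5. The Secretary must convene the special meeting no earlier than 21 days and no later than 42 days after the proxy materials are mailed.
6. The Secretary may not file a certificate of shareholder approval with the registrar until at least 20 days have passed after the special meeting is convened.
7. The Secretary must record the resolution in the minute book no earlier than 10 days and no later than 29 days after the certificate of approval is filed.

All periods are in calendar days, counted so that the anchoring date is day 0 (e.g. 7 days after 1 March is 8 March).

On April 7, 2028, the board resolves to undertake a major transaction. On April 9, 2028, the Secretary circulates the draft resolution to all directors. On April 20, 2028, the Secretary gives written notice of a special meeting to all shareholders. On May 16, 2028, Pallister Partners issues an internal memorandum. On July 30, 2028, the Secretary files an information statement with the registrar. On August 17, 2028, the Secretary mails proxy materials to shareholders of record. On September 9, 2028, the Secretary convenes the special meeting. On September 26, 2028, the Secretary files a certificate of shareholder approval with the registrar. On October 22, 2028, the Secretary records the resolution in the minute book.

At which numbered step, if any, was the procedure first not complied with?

(1) due by April 7, 2028 + 7 days = April 14, 2028; done April 9, 2028 — timely.
(2) permitted from April 9, 2028 + 10 days = April 19, 2028 onward; done April 20, 2028 — permitted.
(3) due by May 5, 2028 + 87 days = July 31, 2028; done July 30, 2028 — timely.
(4) the permitted window runs from April 7, 2028 + 21 = April 28, 2028 to April 7, 2028 + 133 = August 18, 2028; done August 17, 2028 — within the window.
(5) the permitted window runs from August 17, 2028 + 21 = September 7, 2028 to August 17, 2028 + 42 = September 28, 2028; done September 9, 2028, which is between those dates.
(6) permitted from September 9, 2028 + 20 days = September 29, 2028 onward; September 26, 2028 is 3 days before the earliest permitted date.

Step 6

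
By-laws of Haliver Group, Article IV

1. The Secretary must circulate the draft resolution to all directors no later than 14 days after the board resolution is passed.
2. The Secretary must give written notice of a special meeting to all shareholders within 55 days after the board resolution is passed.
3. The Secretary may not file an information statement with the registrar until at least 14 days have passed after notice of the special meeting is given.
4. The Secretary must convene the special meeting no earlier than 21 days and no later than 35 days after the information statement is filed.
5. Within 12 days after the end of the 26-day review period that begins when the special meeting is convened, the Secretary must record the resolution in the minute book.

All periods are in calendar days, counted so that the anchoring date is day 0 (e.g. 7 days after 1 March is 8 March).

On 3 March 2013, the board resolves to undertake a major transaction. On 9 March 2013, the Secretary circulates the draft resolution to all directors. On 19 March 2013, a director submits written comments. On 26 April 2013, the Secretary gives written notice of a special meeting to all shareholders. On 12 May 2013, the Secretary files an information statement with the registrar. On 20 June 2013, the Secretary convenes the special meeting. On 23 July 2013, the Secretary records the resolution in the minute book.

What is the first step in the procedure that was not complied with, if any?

Step 1: 14 days after 3 March 2013 (when the board resolution is passed) is 17 March 2013; 9 March 2013 is within that limit.
Step 2: 55 days after 3 March 2013 (when the board resolution is passed) is 27 April 2013; 26 April 2013 is within that limit.
Step 3: the earliest permitted date is 14 days after 26 April 2013 (when notice of the special meeting is given), i.e. 10 May 2013; done 12 May 2013 — permitted.
Step 4: the window is 21–35 days after 12 May 2013 (when the information statement is filed), so 2 June 2013 through 16 June 2013; 20 June 2013 is 4 days past the end of the window.
Later steps need not be reached.

Step 4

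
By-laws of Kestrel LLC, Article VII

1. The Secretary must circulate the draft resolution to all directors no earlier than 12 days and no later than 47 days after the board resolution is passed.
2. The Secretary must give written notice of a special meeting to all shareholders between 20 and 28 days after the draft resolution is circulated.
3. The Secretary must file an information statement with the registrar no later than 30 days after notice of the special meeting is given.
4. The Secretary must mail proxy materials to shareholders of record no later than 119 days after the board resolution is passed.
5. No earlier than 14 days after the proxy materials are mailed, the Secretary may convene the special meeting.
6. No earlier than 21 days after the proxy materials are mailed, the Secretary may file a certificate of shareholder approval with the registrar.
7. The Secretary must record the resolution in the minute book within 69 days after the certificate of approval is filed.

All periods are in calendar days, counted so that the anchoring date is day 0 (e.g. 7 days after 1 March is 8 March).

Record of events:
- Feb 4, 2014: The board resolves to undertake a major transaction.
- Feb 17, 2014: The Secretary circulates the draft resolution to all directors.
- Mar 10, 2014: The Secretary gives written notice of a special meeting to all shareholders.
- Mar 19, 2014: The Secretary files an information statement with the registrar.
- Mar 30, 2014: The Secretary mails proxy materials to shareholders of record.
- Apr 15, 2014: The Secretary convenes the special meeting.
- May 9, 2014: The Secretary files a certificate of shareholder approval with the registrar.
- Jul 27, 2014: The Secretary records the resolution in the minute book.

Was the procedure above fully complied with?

Step 1: the window is 12–47 days after Feb 4, 2014 (when the board resolution is passed), so Feb 16, 2014 through Mar 23, 2014; done Feb 17, 2014 — within the window.
Step 2: the window is 20–28 days after Feb 17, 2014 (when the draft resolution is circulated), so Mar 9, 2014 through Mar 17, 2014; done Mar 10, 2014, which is between those dates.
Step 3: 30 days after Mar 10, 2014 (when notice of the special meeting is given) is Apr 9, 2014; completed Mar 19, 2014, before the deadline.
Step 4: 119 days after Feb 4, 2014 (when the board resolution is passed) is Jun 3, 2014; completed Mar 30, 2014, before the deadline.
Step 5: the earliest permitted date is 14 days after Mar 30, 2014 (when the proxy materials are mailed), i.e. Apr 13, 2014; done Apr 15, 2014 — permitted.
Step 6: the earliest permitted date is 21 days after Mar 30, 2014 (when the proxy materials are mailed), i.e. Apr 20, 2014; done May 9, 2014 — permitted.
Step 7: 69 days after May 9, 2014 (when the certificate of approval is filed) is Jul 17, 2014; done Jul 27, 2014 — 10 days late.

No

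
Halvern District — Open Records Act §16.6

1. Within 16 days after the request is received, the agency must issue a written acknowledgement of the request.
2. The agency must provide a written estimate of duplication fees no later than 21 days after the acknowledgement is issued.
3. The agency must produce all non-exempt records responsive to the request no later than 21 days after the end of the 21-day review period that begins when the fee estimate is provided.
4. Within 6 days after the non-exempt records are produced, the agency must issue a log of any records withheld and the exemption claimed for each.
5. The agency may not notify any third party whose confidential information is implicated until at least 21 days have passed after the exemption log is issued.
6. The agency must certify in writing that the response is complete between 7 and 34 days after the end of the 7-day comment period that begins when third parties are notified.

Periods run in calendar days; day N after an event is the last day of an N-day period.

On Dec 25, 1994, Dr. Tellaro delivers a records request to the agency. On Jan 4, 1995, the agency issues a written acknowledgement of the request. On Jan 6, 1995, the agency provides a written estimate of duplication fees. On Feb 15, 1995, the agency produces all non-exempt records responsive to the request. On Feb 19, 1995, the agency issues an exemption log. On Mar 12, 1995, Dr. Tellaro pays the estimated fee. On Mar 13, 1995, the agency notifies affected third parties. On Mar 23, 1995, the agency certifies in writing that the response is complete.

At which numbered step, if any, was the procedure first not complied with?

Step 6

Step 1: 16 days after Dec 25, 1994 (when the request is received) is Jan 10, 1995; Jan 4, 1995 is within that limit.
Step 2: 21 days after Jan 4, 1995 (when the acknowledgement is issued) is Jan 25, 1995; completed Jan 6, 1995, before the deadline.
Step 3: 21 days after Jan 27, 1995 (end of the 21-day review period, which began when the fee estimate is provided on Jan 6, 1995) is Feb 17, 1995; done Feb 15, 1995 — timely.
Step 4: 6 days after Feb 15, 1995 (when the non-exempt records are produced) is Feb 21, 1995; completed Feb 19, 1995, before the deadline.
Step 5: the earliest permitted date is 21 days after Feb 19, 1995 (when the exemption log is issued), i.e. Mar 12, 1995; Mar 13, 1995 is on or after that date.
Step 6: the window is 7–34 days after Mar 20, 1995 (end of the 7-day comment period, which began when third parties are notified on Mar 13, 1995), so Mar 27, 1995 through Apr 23, 1995; Mar 23, 1995 is 4 days too early.
That is the first point of non-compliance.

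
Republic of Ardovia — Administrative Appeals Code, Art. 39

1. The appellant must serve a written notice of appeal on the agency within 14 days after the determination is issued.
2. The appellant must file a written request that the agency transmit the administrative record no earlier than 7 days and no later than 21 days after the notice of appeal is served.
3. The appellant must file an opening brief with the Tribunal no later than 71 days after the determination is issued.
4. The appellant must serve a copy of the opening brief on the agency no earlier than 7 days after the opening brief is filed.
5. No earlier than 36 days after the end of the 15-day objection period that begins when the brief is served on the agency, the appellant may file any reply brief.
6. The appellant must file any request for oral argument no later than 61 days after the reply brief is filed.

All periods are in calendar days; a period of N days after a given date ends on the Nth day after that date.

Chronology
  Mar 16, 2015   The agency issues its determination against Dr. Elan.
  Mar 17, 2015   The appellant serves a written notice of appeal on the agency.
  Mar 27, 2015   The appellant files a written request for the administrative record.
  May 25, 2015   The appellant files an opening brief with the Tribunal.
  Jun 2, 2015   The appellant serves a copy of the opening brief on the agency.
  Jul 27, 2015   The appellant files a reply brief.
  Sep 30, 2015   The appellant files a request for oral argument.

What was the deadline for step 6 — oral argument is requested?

Step 6 runs from Jul 27, 2015, when the reply brief is filed. 61 days after Jul 27, 2015 is Sep 26, 2015.

Sep 26, 2015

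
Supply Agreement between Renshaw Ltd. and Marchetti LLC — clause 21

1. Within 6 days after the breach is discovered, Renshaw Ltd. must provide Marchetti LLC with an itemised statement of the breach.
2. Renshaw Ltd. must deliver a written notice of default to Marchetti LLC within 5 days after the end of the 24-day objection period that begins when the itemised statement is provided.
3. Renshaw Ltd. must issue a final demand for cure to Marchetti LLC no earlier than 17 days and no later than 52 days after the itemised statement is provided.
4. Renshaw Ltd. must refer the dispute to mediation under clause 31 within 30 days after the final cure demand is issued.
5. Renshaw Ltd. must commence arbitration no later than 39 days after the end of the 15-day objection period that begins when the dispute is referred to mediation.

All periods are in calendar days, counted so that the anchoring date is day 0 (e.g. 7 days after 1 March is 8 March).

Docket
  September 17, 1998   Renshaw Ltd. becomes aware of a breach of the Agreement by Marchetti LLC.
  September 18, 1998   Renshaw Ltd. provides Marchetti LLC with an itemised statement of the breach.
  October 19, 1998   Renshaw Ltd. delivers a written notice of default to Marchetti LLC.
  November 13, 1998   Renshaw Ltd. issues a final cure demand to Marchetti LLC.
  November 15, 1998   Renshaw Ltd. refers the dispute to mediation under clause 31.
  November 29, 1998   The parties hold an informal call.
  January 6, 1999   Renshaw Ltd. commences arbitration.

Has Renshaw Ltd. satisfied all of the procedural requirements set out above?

No

(1) due by September 17, 1998 + 6 days = September 23, 1998; completed September 18, 1998, before the deadline.
(2) due by October 12, 1998 + 5 days = October 17, 1998; not done until October 19, 1998, 2 days after the deadline.
That is the first point of non-compliance.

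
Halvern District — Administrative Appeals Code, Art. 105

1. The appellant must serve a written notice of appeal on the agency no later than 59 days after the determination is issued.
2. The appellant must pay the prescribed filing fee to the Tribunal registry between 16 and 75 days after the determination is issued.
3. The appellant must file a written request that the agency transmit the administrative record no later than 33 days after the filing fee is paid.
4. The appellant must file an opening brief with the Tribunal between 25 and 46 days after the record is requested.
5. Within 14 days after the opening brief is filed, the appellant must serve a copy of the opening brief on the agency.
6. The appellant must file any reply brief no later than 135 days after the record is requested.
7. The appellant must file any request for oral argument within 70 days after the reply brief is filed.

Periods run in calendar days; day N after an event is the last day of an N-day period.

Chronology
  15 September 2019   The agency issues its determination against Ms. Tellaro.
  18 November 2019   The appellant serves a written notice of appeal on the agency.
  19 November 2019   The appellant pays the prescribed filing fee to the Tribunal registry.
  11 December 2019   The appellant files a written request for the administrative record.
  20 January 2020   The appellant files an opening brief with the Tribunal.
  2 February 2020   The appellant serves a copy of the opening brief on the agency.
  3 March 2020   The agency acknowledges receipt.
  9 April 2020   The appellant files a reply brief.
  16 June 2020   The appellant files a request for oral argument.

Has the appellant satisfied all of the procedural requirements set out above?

No

Step 1 — counting 59 days from 15 September 2019 (when the determination is issued) gives a deadline of 13 November 2019; not done until 18 November 2019, 5 days after the deadline.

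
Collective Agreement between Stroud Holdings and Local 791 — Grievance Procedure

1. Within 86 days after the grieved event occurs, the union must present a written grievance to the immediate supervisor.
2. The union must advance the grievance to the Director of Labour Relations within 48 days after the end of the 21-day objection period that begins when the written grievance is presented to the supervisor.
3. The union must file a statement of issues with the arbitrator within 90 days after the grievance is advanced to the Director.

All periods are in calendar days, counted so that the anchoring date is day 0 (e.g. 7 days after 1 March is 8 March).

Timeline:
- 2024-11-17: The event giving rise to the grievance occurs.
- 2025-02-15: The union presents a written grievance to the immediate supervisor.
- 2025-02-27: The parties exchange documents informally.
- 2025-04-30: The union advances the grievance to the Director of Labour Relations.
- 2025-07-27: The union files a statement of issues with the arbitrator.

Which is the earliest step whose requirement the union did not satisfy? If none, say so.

Step 1: 86 days after 2024-11-17 (when the grieved event occurs) is 2025-02-11; 2025-02-15 misses that deadline by 4 days.

Step 1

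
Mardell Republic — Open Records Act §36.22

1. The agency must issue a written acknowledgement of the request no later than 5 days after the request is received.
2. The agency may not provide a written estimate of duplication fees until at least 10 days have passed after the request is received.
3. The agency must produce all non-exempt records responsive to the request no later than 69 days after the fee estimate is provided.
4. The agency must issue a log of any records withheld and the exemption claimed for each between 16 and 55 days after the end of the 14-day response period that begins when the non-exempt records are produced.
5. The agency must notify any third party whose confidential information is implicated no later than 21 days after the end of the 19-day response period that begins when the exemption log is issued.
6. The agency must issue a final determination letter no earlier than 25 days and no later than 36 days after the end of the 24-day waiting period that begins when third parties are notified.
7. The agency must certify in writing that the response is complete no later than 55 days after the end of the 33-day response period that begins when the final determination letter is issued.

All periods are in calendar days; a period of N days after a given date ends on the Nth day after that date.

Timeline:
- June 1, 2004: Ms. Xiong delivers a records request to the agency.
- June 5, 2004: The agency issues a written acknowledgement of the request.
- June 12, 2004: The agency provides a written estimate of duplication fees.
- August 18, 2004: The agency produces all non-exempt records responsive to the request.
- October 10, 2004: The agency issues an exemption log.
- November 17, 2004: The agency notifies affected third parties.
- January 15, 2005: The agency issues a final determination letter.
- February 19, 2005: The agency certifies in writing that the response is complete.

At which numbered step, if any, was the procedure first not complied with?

(1) due by June 1, 2004 + 5 days = June 6, 2004; completed June 5, 2004, before the deadline.
(2) permitted from June 1, 2004 + 10 days = June 11, 2004 onward; done June 12, 2004 — permitted.
(3) due by June 12, 2004 + 69 days = August 20, 2004; August 18, 2004 is within that limit.
(4) the permitted window runs from September 1, 2004 + 16 = September 17, 2004 to September 1, 2004 + 55 = October 26, 2004; done October 10, 2004, which is between those dates.
(5) due by October 29, 2004 + 21 days = November 19, 2004; done November 17, 2004 — timely.
(6) the permitted window runs from December 11, 2004 + 25 = January 5, 2005 to December 11, 2004 + 36 = January 16, 2005; done January 15, 2005, which is between those dates.
(7) due by February 17, 2005 + 55 days = April 13, 2005; February 19, 2005 is within that limit.

None — every step was satisfied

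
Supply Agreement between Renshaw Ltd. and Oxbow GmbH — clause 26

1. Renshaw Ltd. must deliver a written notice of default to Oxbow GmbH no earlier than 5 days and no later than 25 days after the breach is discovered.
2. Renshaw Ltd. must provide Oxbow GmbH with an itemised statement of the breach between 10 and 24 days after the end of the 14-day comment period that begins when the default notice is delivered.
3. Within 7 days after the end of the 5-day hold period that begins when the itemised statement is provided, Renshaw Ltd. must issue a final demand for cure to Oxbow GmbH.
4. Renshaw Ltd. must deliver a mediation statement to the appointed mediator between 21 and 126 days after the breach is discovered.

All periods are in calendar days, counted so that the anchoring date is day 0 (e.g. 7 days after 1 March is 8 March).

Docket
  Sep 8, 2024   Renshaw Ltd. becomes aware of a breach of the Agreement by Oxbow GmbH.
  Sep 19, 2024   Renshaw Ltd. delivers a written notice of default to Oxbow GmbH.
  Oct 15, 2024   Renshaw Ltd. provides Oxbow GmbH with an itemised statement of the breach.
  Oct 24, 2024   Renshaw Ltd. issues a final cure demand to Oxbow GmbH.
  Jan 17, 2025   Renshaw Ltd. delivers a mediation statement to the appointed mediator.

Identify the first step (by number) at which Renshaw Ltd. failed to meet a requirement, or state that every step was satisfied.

Step 4

Step 1 — 5 and 25 days from Sep 8, 2024 (when the breach is discovered) are Sep 13, 2024 and Oct 3, 2024 respectively; Sep 19, 2024 falls inside that range.
Step 2 — 10 and 24 days from Oct 3, 2024 (end of the 14-day comment period, which began when the default notice is delivered on Sep 19, 2024) are Oct 13, 2024 and Oct 27, 2024 respectively; done Oct 15, 2024, which is between those dates.
Step 3 — counting 7 days from Oct 20, 2024 (end of the 5-day hold period, which began when the itemised statement is provided on Oct 15, 2024) gives a deadline of Oct 27, 2024; Oct 24, 2024 is within that limit.
Step 4 — 21 and 126 days from Sep 8, 2024 (when the breach is discovered) are Sep 29, 2024 and Jan 12, 2025 respectively; Jan 17, 2025 is 5 days past the end of the window.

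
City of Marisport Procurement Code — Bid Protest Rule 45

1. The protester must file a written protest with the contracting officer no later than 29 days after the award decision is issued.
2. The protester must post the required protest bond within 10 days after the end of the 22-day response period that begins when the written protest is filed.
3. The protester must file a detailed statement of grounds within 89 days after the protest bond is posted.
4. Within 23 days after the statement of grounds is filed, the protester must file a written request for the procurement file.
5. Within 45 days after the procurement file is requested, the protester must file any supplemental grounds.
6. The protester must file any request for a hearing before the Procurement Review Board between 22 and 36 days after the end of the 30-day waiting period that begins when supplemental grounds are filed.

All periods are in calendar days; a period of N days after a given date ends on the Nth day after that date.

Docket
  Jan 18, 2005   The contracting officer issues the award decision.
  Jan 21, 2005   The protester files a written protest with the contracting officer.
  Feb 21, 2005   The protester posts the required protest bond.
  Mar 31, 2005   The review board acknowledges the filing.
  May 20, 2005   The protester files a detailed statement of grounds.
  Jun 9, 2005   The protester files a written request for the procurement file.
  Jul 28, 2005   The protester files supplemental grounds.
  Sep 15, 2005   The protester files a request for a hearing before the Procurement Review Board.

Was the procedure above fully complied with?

No

Step 1 — counting 29 days from Jan 18, 2005 (when the award decision is issued) gives a deadline of Feb 16, 2005; completed Jan 21, 2005, before the deadline.
Step 2 — counting 10 days from Feb 12, 2005 (end of the 22-day response period, which began when the written protest is filed on Jan 21, 2005) gives a deadline of Feb 22, 2005; completed Feb 21, 2005, before the deadline.
Step 3 — counting 89 days from Feb 21, 2005 (when the protest bond is posted) gives a deadline of May 21, 2005; May 20, 2005 is within that limit.
Step 4 — counting 23 days from May 20, 2005 (when the statement of grounds is filed) gives a deadline of Jun 12, 2005; Jun 9, 2005 is within that limit.
Step 5 — counting 45 days from Jun 9, 2005 (when the procurement file is requested) gives a deadline of Jul 24, 2005; not done until Jul 28, 2005, 4 days after the deadline.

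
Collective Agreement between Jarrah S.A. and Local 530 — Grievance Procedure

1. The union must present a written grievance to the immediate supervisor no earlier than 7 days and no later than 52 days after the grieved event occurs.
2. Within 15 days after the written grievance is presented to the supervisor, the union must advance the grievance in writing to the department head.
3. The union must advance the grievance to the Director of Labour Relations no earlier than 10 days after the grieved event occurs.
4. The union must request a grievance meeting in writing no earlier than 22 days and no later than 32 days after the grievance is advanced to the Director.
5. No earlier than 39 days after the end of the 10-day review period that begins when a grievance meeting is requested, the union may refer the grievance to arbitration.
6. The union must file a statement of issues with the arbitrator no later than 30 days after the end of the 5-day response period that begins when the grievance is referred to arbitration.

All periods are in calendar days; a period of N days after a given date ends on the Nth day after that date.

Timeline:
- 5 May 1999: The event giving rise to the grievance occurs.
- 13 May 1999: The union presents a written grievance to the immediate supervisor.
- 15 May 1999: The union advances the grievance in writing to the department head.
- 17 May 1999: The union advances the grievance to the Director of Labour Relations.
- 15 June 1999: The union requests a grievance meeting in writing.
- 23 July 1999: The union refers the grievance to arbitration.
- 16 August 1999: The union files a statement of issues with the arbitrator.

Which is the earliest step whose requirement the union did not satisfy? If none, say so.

(1) the permitted window runs from 5 May 1999 + 7 = 12 May 1999 to 5 May 1999 + 52 = 26 June 1999; done 13 May 1999 — within the window.
(2) due by 13 May 1999 + 15 days = 28 May 1999; done 15 May 1999 — timely.
(3) permitted from 5 May 1999 + 10 days = 15 May 1999 onward; done 17 May 1999 — permitted.
(4) the permitted window runs from 17 May 1999 + 22 = 8 June 1999 to 17 May 1999 + 32 = 18 June 1999; done 15 June 1999 — within the window.
(5) permitted from 25 June 1999 + 39 days = 3 August 1999 onward; 23 July 1999 is 11 days before the earliest permitted date.
The procedure was therefore not followed at step 5.

Step 5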